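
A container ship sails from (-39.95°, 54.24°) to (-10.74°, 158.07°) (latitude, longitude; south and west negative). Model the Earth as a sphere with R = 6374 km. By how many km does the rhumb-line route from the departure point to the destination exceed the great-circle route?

377 km

Great circle: cos σ = sin φ₁ sin φ₂ + cos φ₁ cos φ₂ cos Δλ,  σ = 1.6312 rad → d_gc = 10397.4 km
Rhumb line: Δψ = +0.5732, q = Δφ/Δψ = 0.8894, d_rh = R√(Δφ²+q²Δλ²) = 10774.8 km
Excess = 10774.8 − 10397.4 = 377.4 ≈ 377 km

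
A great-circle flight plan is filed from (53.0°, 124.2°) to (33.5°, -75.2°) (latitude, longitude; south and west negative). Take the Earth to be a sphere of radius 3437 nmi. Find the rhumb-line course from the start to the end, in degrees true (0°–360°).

99.6°

Meridional parts: M(φ₁)=+1.0948, M(φ₂)=+0.6212 → ΔM = -0.4737;  Δλ = +2.8030 rad
tan C = Δλ / ΔM = -5.9176 → C = 99.59°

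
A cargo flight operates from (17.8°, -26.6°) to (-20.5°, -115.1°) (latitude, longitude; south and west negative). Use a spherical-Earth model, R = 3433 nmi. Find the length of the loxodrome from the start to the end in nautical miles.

Rhumb course C = atan2(Δλ, Δψ) with Δψ = ln[tan(π/4+φ₂/2)/tan(π/4+φ₁/2)] = -0.6815, Δλ = -1.5446 → C = 246.19°
d = R·|Δφ| / |cos C| = 3433·0.66846 / 0.40365 = 5685 nmi

5685 nmi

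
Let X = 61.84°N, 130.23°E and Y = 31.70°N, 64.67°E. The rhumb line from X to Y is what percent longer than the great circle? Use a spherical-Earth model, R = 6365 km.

Great circle: σ = 0.8900 rad → d_gc = Rσ = 5664.9 km
Rhumb: Δφ = -0.5260, Δλ = -1.1442, Δψ = -0.7992, q = Δφ/Δψ = 0.6582 → d_rh = R√(Δφ²+q²Δλ²) = 5847.4 km
Excess = (5847.4 − 5664.9) / 5664.9 = 182.5 / 5664.9 = 3.22% ≈ 3.2%

3.2%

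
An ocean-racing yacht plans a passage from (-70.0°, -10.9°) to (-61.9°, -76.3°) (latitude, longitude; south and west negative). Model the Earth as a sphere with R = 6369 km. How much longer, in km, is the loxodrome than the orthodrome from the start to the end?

Great circle: cos σ = sin φ₁ sin φ₂ + cos φ₁ cos φ₂ cos Δλ,  σ = 0.4601 rad → d_gc = 2930.6 km
Rhumb line: Δψ = +0.3501, q = Δφ/Δψ = 0.4038, d_rh = R√(Δφ²+q²Δλ²) = 3070.3 km
Excess = 3070.3 − 2930.6 = 139.7 ≈ 140 km

140 km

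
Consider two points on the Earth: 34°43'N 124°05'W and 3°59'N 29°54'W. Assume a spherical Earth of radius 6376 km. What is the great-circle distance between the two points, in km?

10145 km

cos σ = sin φ₁ sin φ₂ + cos φ₁ cos φ₂ cos Δλ
      = sin(34.72°)sin(3.98°) + cos(34.72°)cos(3.98°)cos(94.18°) = -0.0203
σ = 91.161° → d = Rσ = 6376·1.59105 = 10145 km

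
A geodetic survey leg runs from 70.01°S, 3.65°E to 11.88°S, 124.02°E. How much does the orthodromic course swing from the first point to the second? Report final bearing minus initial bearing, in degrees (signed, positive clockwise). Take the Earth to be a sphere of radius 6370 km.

-105.2°

At departure: θ₁ = atan2(sin Δλ cos φ₂, cos φ₁ sin φ₂ − sin φ₁ cos φ₂ cos Δλ) = 122.38°
At arrival: θ₂ = atan2(sin Δλ cos φ₁, −cos φ₂ sin φ₁ + sin φ₂ cos φ₁ cos Δλ) = 17.16°
Δθ = θ₂ − θ₁ = -105.2°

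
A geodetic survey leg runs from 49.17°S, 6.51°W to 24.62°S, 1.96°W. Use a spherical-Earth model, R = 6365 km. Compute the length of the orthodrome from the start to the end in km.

Haversine: a = sin²(Δφ/2)+cos φ₁ cos φ₂ sin²(Δλ/2) = 0.04614;  σ = 2·atan2(√a,√(1−a))
σ = 24.807° → d = Rσ = 6365·0.43296 = 2756 km

2756 km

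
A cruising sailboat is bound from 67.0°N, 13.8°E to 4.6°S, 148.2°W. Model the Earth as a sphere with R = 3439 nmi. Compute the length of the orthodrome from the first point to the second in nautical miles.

6985 nmi

cos σ = sin φ₁ sin φ₂ + cos φ₁ cos φ₂ cos Δλ
      = sin(67.00°)sin(-4.60°) + cos(67.00°)cos(-4.60°)cos(-162.00°) = -0.4442
σ = 116.374° → d = Rσ = 3439·2.03112 = 6985 nmi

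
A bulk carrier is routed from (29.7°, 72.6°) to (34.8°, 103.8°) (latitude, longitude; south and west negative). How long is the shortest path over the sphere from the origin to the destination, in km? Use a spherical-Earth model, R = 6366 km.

Haversine: a = sin²(Δφ/2)+cos φ₁ cos φ₂ sin²(Δλ/2) = 0.05356;  σ = 2·atan2(√a,√(1−a))
σ = 26.763° → d = Rσ = 6366·0.46710 = 2974 km

2974 km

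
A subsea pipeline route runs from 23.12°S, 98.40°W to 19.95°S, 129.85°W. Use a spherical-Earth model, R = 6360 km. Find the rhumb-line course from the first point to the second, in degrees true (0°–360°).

276.2°

Δψ = ln[tan(π/4+φ₂/2)/tan(π/4+φ₁/2)] = +0.0595
Δλ = -0.5489 rad (taken the short way round)
course = atan2(Δλ, Δψ) = 276.19°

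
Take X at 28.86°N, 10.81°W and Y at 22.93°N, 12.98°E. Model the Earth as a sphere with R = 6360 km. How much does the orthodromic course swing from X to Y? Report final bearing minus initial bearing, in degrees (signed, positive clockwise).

At departure: θ₁ = atan2(sin Δλ cos φ₂, cos φ₁ sin φ₂ − sin φ₁ cos φ₂ cos Δλ) = 100.01°
At arrival: θ₂ = atan2(sin Δλ cos φ₁, −cos φ₂ sin φ₁ + sin φ₂ cos φ₁ cos Δλ) = 110.53°
Δθ = θ₂ − θ₁ = +10.5°

+10.5°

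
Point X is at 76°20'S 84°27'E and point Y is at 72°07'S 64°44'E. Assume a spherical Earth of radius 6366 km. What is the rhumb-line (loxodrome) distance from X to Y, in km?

755 km

Rhumb course C = atan2(Δλ, Δψ) with Δψ = ln[tan(π/4+φ₂/2)/tan(π/4+φ₁/2)] = +0.2723, Δλ = -0.3441 → C = 308.36°
d = R·|Δφ| / |cos C| = 6366·0.07359 / 0.62055 = 755 km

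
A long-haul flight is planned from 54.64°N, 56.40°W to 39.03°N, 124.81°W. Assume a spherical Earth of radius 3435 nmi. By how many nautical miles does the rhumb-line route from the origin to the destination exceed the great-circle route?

Great circle: cos σ = sin φ₁ sin φ₂ + cos φ₁ cos φ₂ cos Δλ,  σ = 0.8244 rad → d_gc = 2831.9 nmi
Rhumb line: Δψ = -0.4024, q = Δφ/Δψ = 0.6771, d_rh = R√(Δφ²+q²Δλ²) = 2930.5 nmi
Excess = 2930.5 − 2831.9 = 98.6 ≈ 99 nmi

99 nmi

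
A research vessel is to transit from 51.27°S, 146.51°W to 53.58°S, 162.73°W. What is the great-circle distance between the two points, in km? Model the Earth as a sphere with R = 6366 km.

1126 km

cos σ = sin φ₁ sin φ₂ + cos φ₁ cos φ₂ cos Δλ
      = sin(-51.27°)sin(-53.58°) + cos(-51.27°)cos(-53.58°)cos(-16.22°) = 0.9844
σ = 10.133° → d = Rσ = 6366·0.17685 = 1126 km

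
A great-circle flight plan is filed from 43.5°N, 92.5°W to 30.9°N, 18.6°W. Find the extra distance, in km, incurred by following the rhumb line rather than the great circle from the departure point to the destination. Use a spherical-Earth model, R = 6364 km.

Great circle: cos σ = sin φ₁ sin φ₂ + cos φ₁ cos φ₂ cos Δλ,  σ = 1.0168 rad → d_gc = 6470.8 km
Rhumb line: Δψ = -0.2773, q = Δφ/Δψ = 0.7931, d_rh = R√(Δφ²+q²Δλ²) = 6658.4 km
Excess = 6658.4 − 6470.8 = 187.6 ≈ 188 km

188 km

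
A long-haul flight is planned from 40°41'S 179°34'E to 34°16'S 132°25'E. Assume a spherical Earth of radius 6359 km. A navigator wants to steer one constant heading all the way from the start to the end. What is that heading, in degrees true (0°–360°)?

279.7°

Meridional parts: M(φ₁)=-0.7786, M(φ₂)=-0.6373 → ΔM = +0.1413;  Δλ = -0.8229 rad
tan C = Δλ / ΔM = -5.8249 → C = 279.74°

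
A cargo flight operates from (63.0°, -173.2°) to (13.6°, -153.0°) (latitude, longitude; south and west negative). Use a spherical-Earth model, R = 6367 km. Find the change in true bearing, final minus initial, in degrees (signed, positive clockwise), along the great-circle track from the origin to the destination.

Initial bearing θ₁ = atan2(sin Δλ cos φ₂, cos φ₁ sin φ₂ − sin φ₁ cos φ₂ cos Δλ) = 154.57°
Final bearing θ₂ = (initial bearing from the destination back to the start) + 180° = 168.43°
Δθ = θ₂ − θ₁ = +13.9°

+13.9°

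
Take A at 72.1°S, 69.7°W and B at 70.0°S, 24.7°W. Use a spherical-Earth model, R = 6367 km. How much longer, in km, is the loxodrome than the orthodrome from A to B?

Great circle: cos σ = sin φ₁ sin φ₂ + cos φ₁ cos φ₂ cos Δλ,  σ = 0.2515 rad → d_gc = 1601.3 km
Rhumb line: Δψ = +0.1130, q = Δφ/Δψ = 0.3244, d_rh = R√(Δφ²+q²Δλ²) = 1639.0 km
Excess = 1639.0 − 1601.3 = 37.7 ≈ 38 km

38 km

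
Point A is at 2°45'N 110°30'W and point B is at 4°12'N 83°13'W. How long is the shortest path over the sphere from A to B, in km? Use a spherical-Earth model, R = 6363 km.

cos σ = sin φ₁ sin φ₂ + cos φ₁ cos φ₂ cos Δλ
      = sin(2.75°)sin(4.20°) + cos(2.75°)cos(4.20°)cos(27.28°) = 0.8889
σ = 27.270° → d = Rσ = 6363·0.47595 = 3028 km

3028 km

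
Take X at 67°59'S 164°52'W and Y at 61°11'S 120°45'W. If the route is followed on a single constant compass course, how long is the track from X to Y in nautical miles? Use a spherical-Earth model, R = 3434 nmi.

Rhumb course C = atan2(Δλ, Δψ) with Δψ = ln[tan(π/4+φ₂/2)/tan(π/4+φ₁/2)] = +0.2781, Δλ = +0.7700 → C = 70.14°
d = R·|Δφ| / |cos C| = 3434·0.11868 / 0.33974 = 1200 nmi

1200 nmi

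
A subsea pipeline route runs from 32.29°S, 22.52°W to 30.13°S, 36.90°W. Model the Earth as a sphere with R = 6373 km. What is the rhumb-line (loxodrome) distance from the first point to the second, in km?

1389 km

Δψ = ln[tan(π/4+φ₂/2)/tan(π/4+φ₁/2)] = +0.0441;  Δφ = +0.0377 rad,  Δλ = -0.2510 rad
q = Δφ/Δψ = 0.8552
d = R·√(Δφ² + q²Δλ²) = 6373·0.21792 = 1389 km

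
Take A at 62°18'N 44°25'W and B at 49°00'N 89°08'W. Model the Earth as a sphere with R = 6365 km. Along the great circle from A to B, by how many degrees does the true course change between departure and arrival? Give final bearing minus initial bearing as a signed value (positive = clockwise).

-37.7°

At departure: θ₁ = atan2(sin Δλ cos φ₂, cos φ₁ sin φ₂ − sin φ₁ cos φ₂ cos Δλ) = 262.36°
At arrival: θ₂ = atan2(sin Δλ cos φ₁, −cos φ₂ sin φ₁ + sin φ₂ cos φ₁ cos Δλ) = 224.61°
Δθ = θ₂ − θ₁ = -37.7°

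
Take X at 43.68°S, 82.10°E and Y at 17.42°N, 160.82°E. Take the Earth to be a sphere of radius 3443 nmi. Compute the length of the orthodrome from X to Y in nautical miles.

5656 nmi

cos σ = sin φ₁ sin φ₂ + cos φ₁ cos φ₂ cos Δλ
      = sin(-43.68°)sin(17.42°) + cos(-43.68°)cos(17.42°)cos(78.72°) = -0.0718
σ = 94.116° → d = Rσ = 3443·1.64264 = 5656 nmi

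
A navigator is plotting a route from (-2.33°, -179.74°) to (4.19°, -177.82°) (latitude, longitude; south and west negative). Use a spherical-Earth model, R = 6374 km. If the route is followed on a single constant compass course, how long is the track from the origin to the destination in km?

756 km

Δψ = ln[tan(π/4+φ₂/2)/tan(π/4+φ₁/2)] = +0.1139;  Δφ = +0.1138 rad,  Δλ = +0.0335 rad
q = Δφ/Δψ = 0.9993
d = R·√(Δφ² + q²Δλ²) = 6374·0.11862 = 756 km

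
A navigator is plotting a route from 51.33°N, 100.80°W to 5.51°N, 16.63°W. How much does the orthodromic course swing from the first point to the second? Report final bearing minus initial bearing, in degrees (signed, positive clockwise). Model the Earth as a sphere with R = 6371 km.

+50.0°

Initial bearing θ₁ = atan2(sin Δλ cos φ₂, cos φ₁ sin φ₂ − sin φ₁ cos φ₂ cos Δλ) = 91.10°
Final bearing θ₂ = (initial bearing from the destination back to the start) + 180° = 141.13°
Δθ = θ₂ − θ₁ = +50.0°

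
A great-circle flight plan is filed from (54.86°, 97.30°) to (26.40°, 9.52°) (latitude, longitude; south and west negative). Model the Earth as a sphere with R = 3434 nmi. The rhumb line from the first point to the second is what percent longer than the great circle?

5.1%

Great circle: σ = 1.1771 rad → d_gc = Rσ = 4042.3 nmi
Rhumb: Δφ = -0.4967, Δλ = -1.5321, Δψ = -0.6720, q = Δφ/Δψ = 0.7392 → d_rh = R√(Δφ²+q²Δλ²) = 4246.5 nmi
Excess = (4246.5 − 4042.3) / 4042.3 = 204.2 / 4042.3 = 5.052% ≈ 5.1%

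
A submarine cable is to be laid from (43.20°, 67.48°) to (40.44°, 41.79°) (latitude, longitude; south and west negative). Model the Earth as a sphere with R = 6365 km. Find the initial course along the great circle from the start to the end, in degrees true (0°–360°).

N = sin Δλ·cos φ₂ = -0.3299;  D = cos φ₁ sin φ₂ − sin φ₁ cos φ₂ cos Δλ = +0.0033
initial course = atan2(N, D) = 270.58°

270.6°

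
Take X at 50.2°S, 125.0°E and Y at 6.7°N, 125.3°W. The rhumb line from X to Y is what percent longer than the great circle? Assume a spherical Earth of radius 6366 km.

3.7%

Great circle: σ = 1.8796 rad → d_gc = Rσ = 11965.7 km
Rhumb: Δφ = +0.9931, Δλ = +1.9146, Δψ = +1.1333, q = Δφ/Δψ = 0.8763 → d_rh = R√(Δφ²+q²Δλ²) = 12411.2 km
Excess = (12411.2 − 11965.7) / 11965.7 = 445.5 / 11965.7 = 3.72% ≈ 3.7%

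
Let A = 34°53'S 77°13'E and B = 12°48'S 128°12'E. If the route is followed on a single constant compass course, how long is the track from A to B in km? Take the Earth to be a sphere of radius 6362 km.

5689 km

Rhumb course C = atan2(Δλ, Δψ) with Δψ = ln[tan(π/4+φ₂/2)/tan(π/4+φ₁/2)] = +0.4251, Δλ = +0.8898 → C = 64.47°
d = R·|Δφ| / |cos C| = 6362·0.38543 / 0.43104 = 5689 km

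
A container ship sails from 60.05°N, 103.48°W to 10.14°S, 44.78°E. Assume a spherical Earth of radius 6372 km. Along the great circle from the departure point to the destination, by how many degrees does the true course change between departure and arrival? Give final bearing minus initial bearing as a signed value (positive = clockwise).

+122.3°

At departure: θ₁ = atan2(sin Δλ cos φ₂, cos φ₁ sin φ₂ − sin φ₁ cos φ₂ cos Δλ) = 39.09°
At arrival: θ₂ = atan2(sin Δλ cos φ₁, −cos φ₂ sin φ₁ + sin φ₂ cos φ₁ cos Δλ) = 161.35°
Δθ = θ₂ − θ₁ = +122.3°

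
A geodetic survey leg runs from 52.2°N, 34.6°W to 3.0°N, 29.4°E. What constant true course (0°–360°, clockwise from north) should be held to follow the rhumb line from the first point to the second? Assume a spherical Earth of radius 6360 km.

132.4°

Meridional parts: M(φ₁)=+1.0718, M(φ₂)=+0.0524 → ΔM = -1.0195;  Δλ = +1.1170 rad
tan C = Δλ / ΔM = -1.0957 → C = 132.39°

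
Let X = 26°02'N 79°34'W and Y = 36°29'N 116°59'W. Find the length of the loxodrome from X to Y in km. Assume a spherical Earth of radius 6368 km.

Δψ = ln[tan(π/4+φ₂/2)/tan(π/4+φ₁/2)] = +0.2139;  Δφ = +0.1824 rad,  Δλ = -0.6530 rad
q = Δφ/Δψ = 0.8528
d = R·√(Δφ² + q²Δλ²) = 6368·0.58600 = 3732 km

3732 km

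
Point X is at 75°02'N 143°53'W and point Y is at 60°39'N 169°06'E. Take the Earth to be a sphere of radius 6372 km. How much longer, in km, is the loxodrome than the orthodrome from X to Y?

59 km

Great circle: cos σ = sin φ₁ sin φ₂ + cos φ₁ cos φ₂ cos Δλ,  σ = 0.3808 rad → d_gc = 2426.3 km
Rhumb line: Δψ = -0.6900, q = Δφ/Δψ = 0.3638, d_rh = R√(Δφ²+q²Δλ²) = 2485.6 km
Excess = 2485.6 − 2426.3 = 59.3 ≈ 59 km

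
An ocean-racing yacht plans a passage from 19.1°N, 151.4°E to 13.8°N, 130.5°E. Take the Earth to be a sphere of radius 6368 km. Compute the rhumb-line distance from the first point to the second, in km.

Rhumb course C = atan2(Δλ, Δψ) with Δψ = ln[tan(π/4+φ₂/2)/tan(π/4+φ₁/2)] = -0.0965, Δλ = -0.3648 → C = 255.18°
d = R·|Δφ| / |cos C| = 6368·0.09250 / 0.25573 = 2303 km

2303 km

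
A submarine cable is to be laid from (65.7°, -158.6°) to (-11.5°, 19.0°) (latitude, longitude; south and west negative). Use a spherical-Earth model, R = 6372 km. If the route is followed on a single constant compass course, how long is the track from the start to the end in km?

Rhumb course C = atan2(Δλ, Δψ) with Δψ = ln[tan(π/4+φ₂/2)/tan(π/4+φ₁/2)] = -1.7378, Δλ = +3.0997 → C = 119.28°
d = R·|Δφ| / |cos C| = 6372·1.34739 / 0.48903 = 17556 km

17556 km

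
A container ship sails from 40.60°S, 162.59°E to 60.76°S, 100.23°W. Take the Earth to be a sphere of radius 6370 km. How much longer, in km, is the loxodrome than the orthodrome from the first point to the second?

Great circle: cos σ = sin φ₁ sin φ₂ + cos φ₁ cos φ₂ cos Δλ,  σ = 1.0222 rad → d_gc = 6511.4 km
Rhumb line: Δψ = -0.5672, q = Δφ/Δψ = 0.6204, d_rh = R√(Δφ²+q²Δλ²) = 7067.6 km
Excess = 7067.6 − 6511.4 = 556.2 ≈ 556 km

556 km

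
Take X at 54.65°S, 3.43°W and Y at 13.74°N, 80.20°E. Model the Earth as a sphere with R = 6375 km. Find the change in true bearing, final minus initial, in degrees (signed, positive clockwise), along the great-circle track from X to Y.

-41.4°

Initial bearing θ₁ = atan2(sin Δλ cos φ₂, cos φ₁ sin φ₂ − sin φ₁ cos φ₂ cos Δλ) = 76.86°
Final bearing θ₂ = (initial bearing from the destination back to the start) + 180° = 35.45°
Δθ = θ₂ − θ₁ = -41.4°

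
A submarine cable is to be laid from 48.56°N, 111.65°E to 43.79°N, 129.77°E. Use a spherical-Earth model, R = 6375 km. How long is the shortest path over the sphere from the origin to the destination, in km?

cos σ = sin φ₁ sin φ₂ + cos φ₁ cos φ₂ cos Δλ
      = sin(48.56°)sin(43.79°) + cos(48.56°)cos(43.79°)cos(18.12°) = 0.9728
σ = 13.383° → d = Rσ = 6375·0.23359 = 1489 km

1489 km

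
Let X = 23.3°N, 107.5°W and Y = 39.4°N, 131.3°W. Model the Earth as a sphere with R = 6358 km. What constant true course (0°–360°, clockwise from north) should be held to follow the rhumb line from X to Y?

308.5°

Δψ = ln[tan(π/4+φ₂/2)/tan(π/4+φ₁/2)] = +0.3309
Δλ = -0.4154 rad (taken the short way round)
course = atan2(Δλ, Δψ) = 308.54°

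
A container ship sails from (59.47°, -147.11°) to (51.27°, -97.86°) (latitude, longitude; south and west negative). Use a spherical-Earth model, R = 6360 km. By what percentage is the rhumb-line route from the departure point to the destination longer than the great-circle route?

2.2%

Great circle: σ = 0.4962 rad → d_gc = Rσ = 3155.6 km
Rhumb: Δφ = -0.1431, Δλ = +0.8596, Δψ = -0.2530, q = Δφ/Δψ = 0.5657 → d_rh = R√(Δφ²+q²Δλ²) = 3224.0 km
Excess = (3224.0 − 3155.6) / 3155.6 = 68.4 / 3155.6 = 2.17% ≈ 2.2%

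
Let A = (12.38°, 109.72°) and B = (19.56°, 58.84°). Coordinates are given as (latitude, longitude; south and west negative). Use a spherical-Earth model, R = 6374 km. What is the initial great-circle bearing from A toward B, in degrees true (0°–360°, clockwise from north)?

285.3°

θ = atan2( sin Δλ·cos φ₂ ,  cos φ₁ sin φ₂ − sin φ₁ cos φ₂ cos Δλ )
  = atan2(-0.7311, +0.1995) = 285.27°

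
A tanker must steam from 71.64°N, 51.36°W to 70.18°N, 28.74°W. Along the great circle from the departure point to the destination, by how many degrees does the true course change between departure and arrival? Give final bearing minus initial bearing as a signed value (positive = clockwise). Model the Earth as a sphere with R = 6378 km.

+21.4°

At departure: θ₁ = atan2(sin Δλ cos φ₂, cos φ₁ sin φ₂ − sin φ₁ cos φ₂ cos Δλ) = 90.32°
At arrival: θ₂ = atan2(sin Δλ cos φ₁, −cos φ₂ sin φ₁ + sin φ₂ cos φ₁ cos Δλ) = 111.73°
Δθ = θ₂ − θ₁ = +21.4°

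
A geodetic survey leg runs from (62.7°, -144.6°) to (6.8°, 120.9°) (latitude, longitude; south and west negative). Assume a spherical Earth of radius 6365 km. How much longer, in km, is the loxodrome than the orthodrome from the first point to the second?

Great circle: cos σ = sin φ₁ sin φ₂ + cos φ₁ cos φ₂ cos Δλ,  σ = 1.5013 rad → d_gc = 9555.5 km
Rhumb line: Δψ = -1.2964, q = Δφ/Δψ = 0.7526, d_rh = R√(Δφ²+q²Δλ²) = 10049.2 km
Excess = 10049.2 − 9555.5 = 493.7 ≈ 494 km

494 km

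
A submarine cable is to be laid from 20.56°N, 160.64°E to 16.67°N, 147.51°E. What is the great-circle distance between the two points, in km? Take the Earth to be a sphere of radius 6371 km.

cos σ = sin φ₁ sin φ₂ + cos φ₁ cos φ₂ cos Δλ
      = sin(20.56°)sin(16.67°) + cos(20.56°)cos(16.67°)cos(-13.13°) = 0.9742
σ = 13.031° → d = Rσ = 6371·0.22744 = 1449 km

1449 km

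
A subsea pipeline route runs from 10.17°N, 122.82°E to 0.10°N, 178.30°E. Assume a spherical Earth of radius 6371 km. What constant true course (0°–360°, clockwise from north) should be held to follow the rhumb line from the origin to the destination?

100.3°

Meridional parts: M(φ₁)=+0.1784, M(φ₂)=+0.0017 → ΔM = -0.1767;  Δλ = +0.9683 rad
tan C = Δλ / ΔM = -5.4801 → C = 100.34°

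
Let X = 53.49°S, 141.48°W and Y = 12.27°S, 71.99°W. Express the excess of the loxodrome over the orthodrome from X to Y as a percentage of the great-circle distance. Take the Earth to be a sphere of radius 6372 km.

2.2%

Great circle: σ = 1.1869 rad → d_gc = Rσ = 7563.1 km
Rhumb: Δφ = +0.7194, Δλ = +1.2128, Δψ = +0.8933, q = Δφ/Δψ = 0.8053 → d_rh = R√(Δφ²+q²Δλ²) = 7729.8 km
Excess = (7729.8 − 7563.1) / 7563.1 = 166.7 / 7563.1 = 2.20% ≈ 2.2%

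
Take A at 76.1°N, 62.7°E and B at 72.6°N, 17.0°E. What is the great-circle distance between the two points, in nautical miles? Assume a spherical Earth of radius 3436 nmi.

747 nmi

cos σ = sin φ₁ sin φ₂ + cos φ₁ cos φ₂ cos Δλ
      = sin(76.10°)sin(72.60°) + cos(76.10°)cos(72.60°)cos(-45.70°) = 0.9765
σ = 12.454° → d = Rσ = 3436·0.21736 = 747 nmi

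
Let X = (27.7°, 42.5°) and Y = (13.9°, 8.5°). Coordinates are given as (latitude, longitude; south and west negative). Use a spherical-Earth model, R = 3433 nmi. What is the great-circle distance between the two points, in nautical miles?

Haversine: a = sin²(Δφ/2)+cos φ₁ cos φ₂ sin²(Δλ/2) = 0.08790;  σ = 2·atan2(√a,√(1−a))
σ = 34.493° → d = Rσ = 3433·0.60201 = 2067 nmi

2067 nmi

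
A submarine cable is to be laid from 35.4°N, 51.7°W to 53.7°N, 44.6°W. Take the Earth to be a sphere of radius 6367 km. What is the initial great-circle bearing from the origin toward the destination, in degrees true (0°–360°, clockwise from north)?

θ = atan2( sin Δλ·cos φ₂ ,  cos φ₁ sin φ₂ − sin φ₁ cos φ₂ cos Δλ )
  = atan2(+0.0732, +0.3166) = 13.01°

13.0°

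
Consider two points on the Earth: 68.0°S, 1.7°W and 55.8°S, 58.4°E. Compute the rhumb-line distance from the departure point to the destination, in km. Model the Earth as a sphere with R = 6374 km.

3385 km

Rhumb course C = atan2(Δλ, Δψ) with Δψ = ln[tan(π/4+φ₂/2)/tan(π/4+φ₁/2)] = +0.4591, Δλ = +1.0489 → C = 66.36°
d = R·|Δφ| / |cos C| = 6374·0.21293 / 0.40097 = 3385 km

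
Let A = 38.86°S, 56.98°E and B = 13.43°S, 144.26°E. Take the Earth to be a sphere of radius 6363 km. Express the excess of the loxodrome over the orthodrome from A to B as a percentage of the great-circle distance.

Great circle: σ = 1.3881 rad → d_gc = Rσ = 8832.6 km
Rhumb: Δφ = +0.4438, Δλ = +1.5233, Δψ = +0.5006, q = Δφ/Δψ = 0.8867 → d_rh = R√(Δφ²+q²Δλ²) = 9046.4 km
Excess = (9046.4 − 8832.6) / 8832.6 = 213.8 / 8832.6 = 2.42% ≈ 2.4%

2.4%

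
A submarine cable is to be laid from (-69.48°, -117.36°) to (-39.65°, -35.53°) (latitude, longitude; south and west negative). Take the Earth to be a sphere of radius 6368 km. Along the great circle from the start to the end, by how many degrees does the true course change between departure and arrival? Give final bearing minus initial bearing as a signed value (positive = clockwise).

Initial bearing θ₁ = atan2(sin Δλ cos φ₂, cos φ₁ sin φ₂ − sin φ₁ cos φ₂ cos Δλ) = 99.04°
Final bearing θ₂ = (initial bearing from the destination back to the start) + 180° = 26.72°
Δθ = θ₂ − θ₁ = -72.3°

-72.3°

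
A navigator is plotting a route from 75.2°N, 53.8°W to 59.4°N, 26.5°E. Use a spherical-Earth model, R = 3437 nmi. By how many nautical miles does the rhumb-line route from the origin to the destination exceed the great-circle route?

139 nmi

Great circle: cos σ = sin φ₁ sin φ₂ + cos φ₁ cos φ₂ cos Δλ,  σ = 0.5470 rad → d_gc = 1880.0 nmi
Rhumb line: Δψ = -0.7450, q = Δφ/Δψ = 0.3702, d_rh = R√(Δφ²+q²Δλ²) = 2019.3 nmi
Excess = 2019.3 − 1880.0 = 139.3 ≈ 139 nmi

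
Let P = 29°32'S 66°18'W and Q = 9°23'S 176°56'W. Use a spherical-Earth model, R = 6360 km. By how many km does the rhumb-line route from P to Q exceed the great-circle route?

305 km

Great circle: cos σ = sin φ₁ sin φ₂ + cos φ₁ cos φ₂ cos Δλ,  σ = 1.7948 rad → d_gc = 11414.9 km
Rhumb line: Δψ = +0.3754, q = Δφ/Δψ = 0.9368, d_rh = R√(Δφ²+q²Δλ²) = 11719.7 km
Excess = 11719.7 − 11414.9 = 304.8 ≈ 305 km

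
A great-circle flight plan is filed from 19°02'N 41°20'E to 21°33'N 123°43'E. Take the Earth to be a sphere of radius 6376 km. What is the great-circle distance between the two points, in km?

cos σ = sin φ₁ sin φ₂ + cos φ₁ cos φ₂ cos Δλ
      = sin(19.03°)sin(21.55°) + cos(19.03°)cos(21.55°)cos(82.38°) = 0.2363
σ = 76.330° → d = Rσ = 6376·1.33221 = 8494 km

8494 km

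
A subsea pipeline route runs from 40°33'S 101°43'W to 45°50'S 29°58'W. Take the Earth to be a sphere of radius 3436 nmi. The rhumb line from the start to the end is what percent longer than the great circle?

3.4%

Great circle: σ = 0.8865 rad → d_gc = Rσ = 3046.0 nmi
Rhumb: Δφ = -0.0922, Δλ = +1.2523, Δψ = -0.1266, q = Δφ/Δψ = 0.7284 → d_rh = R√(Δφ²+q²Δλ²) = 3149.9 nmi
Excess = (3149.9 − 3046.0) / 3046.0 = 103.9 / 3046.0 = 3.41% ≈ 3.4%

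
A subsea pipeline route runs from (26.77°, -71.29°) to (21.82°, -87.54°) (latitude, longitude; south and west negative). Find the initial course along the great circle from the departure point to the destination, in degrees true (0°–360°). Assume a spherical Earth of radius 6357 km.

255.0°

N = sin Δλ·cos φ₂ = -0.2598;  D = cos φ₁ sin φ₂ − sin φ₁ cos φ₂ cos Δλ = -0.0696
initial course = atan2(N, D) = 255.01°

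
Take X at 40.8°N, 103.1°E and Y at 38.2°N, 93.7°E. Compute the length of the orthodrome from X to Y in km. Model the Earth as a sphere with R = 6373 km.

cos σ = sin φ₁ sin φ₂ + cos φ₁ cos φ₂ cos Δλ
      = sin(40.80°)sin(38.20°) + cos(40.80°)cos(38.20°)cos(-9.40°) = 0.9910
σ = 7.700° → d = Rσ = 6373·0.13440 = 857 km

857 km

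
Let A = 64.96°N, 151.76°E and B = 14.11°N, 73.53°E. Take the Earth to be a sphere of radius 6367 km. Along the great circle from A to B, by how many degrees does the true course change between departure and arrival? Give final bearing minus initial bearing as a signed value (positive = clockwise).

Initial bearing θ₁ = atan2(sin Δλ cos φ₂, cos φ₁ sin φ₂ − sin φ₁ cos φ₂ cos Δλ) = 265.42°
Final bearing θ₂ = (initial bearing from the destination back to the start) + 180° = 205.79°
Δθ = θ₂ − θ₁ = -59.6°

-59.6°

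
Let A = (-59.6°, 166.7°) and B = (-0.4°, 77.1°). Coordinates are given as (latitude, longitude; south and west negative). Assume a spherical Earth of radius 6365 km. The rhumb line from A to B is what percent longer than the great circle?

Great circle: σ = 1.5612 rad → d_gc = Rσ = 9937.3 km
Rhumb: Δφ = +1.0332, Δλ = -1.5638, Δψ = +1.2961, q = Δφ/Δψ = 0.7972 → d_rh = R√(Δφ²+q²Δλ²) = 10306.0 km
Excess = (10306.0 − 9937.3) / 9937.3 = 368.7 / 9937.3 = 3.71% ≈ 3.7%

3.7%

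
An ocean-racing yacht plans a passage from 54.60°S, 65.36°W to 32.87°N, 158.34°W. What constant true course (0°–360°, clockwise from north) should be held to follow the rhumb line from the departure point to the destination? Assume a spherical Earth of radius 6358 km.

317.2°

Meridional parts: M(φ₁)=-1.1421, M(φ₂)=+0.6080 → ΔM = +1.7501;  Δλ = -1.6228 rad
tan C = Δλ / ΔM = -0.9272 → C = 317.16°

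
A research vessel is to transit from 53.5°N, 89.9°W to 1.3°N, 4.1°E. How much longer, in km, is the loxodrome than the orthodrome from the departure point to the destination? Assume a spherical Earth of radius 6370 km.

Great circle: cos σ = sin φ₁ sin φ₂ + cos φ₁ cos φ₂ cos Δλ,  σ = 1.5940 rad → d_gc = 10154.1 km
Rhumb line: Δψ = -1.0867, q = Δφ/Δψ = 0.8384, d_rh = R√(Δφ²+q²Δλ²) = 10509.1 km
Excess = 10509.1 − 10154.1 = 355.0 ≈ 355 km

355 km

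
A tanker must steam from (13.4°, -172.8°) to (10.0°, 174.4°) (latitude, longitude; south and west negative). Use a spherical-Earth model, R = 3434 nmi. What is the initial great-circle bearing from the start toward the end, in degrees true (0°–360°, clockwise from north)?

256.2°

N = sin Δλ·cos φ₂ = -0.2182;  D = cos φ₁ sin φ₂ − sin φ₁ cos φ₂ cos Δλ = -0.0536
initial course = atan2(N, D) = 256.19°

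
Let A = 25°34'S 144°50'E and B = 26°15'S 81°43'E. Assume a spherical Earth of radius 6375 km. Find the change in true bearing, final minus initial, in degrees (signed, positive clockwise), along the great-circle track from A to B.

At departure: θ₁ = atan2(sin Δλ cos φ₂, cos φ₁ sin φ₂ − sin φ₁ cos φ₂ cos Δλ) = 254.36°
At arrival: θ₂ = atan2(sin Δλ cos φ₁, −cos φ₂ sin φ₁ + sin φ₂ cos φ₁ cos Δλ) = 284.40°
Δθ = θ₂ − θ₁ = +30.0°

+30.0°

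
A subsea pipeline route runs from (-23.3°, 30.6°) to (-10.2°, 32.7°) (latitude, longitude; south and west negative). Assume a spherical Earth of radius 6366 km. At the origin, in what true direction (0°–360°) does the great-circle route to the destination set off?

9.1°

θ = atan2( sin Δλ·cos φ₂ ,  cos φ₁ sin φ₂ − sin φ₁ cos φ₂ cos Δλ )
  = atan2(+0.0361, +0.2264) = 9.05°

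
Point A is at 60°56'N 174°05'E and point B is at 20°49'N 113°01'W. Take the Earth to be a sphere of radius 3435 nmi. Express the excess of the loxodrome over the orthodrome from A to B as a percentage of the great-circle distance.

3.4%

Great circle: σ = 1.1106 rad → d_gc = Rσ = 3814.8 nmi
Rhumb: Δφ = -0.7002, Δλ = +1.2723, Δψ = -0.9784, q = Δφ/Δψ = 0.7156 → d_rh = R√(Δφ²+q²Δλ²) = 3945.4 nmi
Excess = (3945.4 − 3814.8) / 3814.8 = 130.6 / 3814.8 = 3.42% ≈ 3.4%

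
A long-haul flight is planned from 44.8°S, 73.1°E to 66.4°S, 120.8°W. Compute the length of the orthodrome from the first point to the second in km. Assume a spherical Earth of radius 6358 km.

7578 km

cos σ = sin φ₁ sin φ₂ + cos φ₁ cos φ₂ cos Δλ
      = sin(-44.80°)sin(-66.40°) + cos(-44.80°)cos(-66.40°)cos(166.10°) = 0.3699
σ = 68.288° → d = Rσ = 6358·1.19185 = 7578 km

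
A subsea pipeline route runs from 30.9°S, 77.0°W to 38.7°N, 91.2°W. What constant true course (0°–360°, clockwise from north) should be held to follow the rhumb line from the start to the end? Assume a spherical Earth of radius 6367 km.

349.2°

Meridional parts: M(φ₁)=-0.5675, M(φ₂)=+0.7336 → ΔM = +1.3011;  Δλ = -0.2478 rad
tan C = Δλ / ΔM = -0.1905 → C = 349.22°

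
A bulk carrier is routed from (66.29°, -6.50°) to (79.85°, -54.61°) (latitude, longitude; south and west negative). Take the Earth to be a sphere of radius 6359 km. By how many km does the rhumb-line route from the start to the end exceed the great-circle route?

55 km

Great circle: cos σ = sin φ₁ sin φ₂ + cos φ₁ cos φ₂ cos Δλ,  σ = 0.3221 rad → d_gc = 2048.1 km
Rhumb line: Δψ = +0.8602, q = Δφ/Δψ = 0.2751, d_rh = R√(Δφ²+q²Δλ²) = 2103.1 km
Excess = 2103.1 − 2048.1 = 55.0 ≈ 55 km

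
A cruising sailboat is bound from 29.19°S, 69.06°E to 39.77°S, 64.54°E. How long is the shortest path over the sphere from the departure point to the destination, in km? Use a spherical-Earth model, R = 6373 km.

Haversine: a = sin²(Δφ/2)+cos φ₁ cos φ₂ sin²(Δλ/2) = 0.00954;  σ = 2·atan2(√a,√(1−a))
σ = 11.213° → d = Rσ = 6373·0.19570 = 1247 km

1247 km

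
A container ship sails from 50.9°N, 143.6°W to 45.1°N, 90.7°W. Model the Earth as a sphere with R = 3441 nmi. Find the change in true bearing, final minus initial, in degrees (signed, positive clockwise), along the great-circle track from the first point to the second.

+40.6°

At departure: θ₁ = atan2(sin Δλ cos φ₂, cos φ₁ sin φ₂ − sin φ₁ cos φ₂ cos Δλ) = 78.33°
At arrival: θ₂ = atan2(sin Δλ cos φ₁, −cos φ₂ sin φ₁ + sin φ₂ cos φ₁ cos Δλ) = 118.96°
Δθ = θ₂ − θ₁ = +40.6°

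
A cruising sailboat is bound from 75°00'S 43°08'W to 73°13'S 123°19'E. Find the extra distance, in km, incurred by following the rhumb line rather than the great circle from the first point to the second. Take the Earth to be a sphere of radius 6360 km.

Great circle: cos σ = sin φ₁ sin φ₂ + cos φ₁ cos φ₂ cos Δλ,  σ = 0.5508 rad → d_gc = 3502.8 km
Rhumb line: Δψ = +0.1138, q = Δφ/Δψ = 0.2735, d_rh = R√(Δφ²+q²Δλ²) = 5057.8 km
Excess = 5057.8 − 3502.8 = 1555.0 ≈ 1555 km

1555 km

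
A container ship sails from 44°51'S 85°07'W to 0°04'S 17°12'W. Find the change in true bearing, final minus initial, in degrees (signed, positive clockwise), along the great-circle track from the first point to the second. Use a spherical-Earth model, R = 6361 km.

Initial bearing θ₁ = atan2(sin Δλ cos φ₂, cos φ₁ sin φ₂ − sin φ₁ cos φ₂ cos Δλ) = 74.08°
Final bearing θ₂ = (initial bearing from the destination back to the start) + 180° = 42.98°
Δθ = θ₂ − θ₁ = -31.1°

-31.1°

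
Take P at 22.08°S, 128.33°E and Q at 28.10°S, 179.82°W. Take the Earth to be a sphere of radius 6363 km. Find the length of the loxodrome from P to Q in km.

5254 km

Δψ = ln[tan(π/4+φ₂/2)/tan(π/4+φ₁/2)] = -0.1161;  Δφ = -0.1051 rad,  Δλ = +0.9050 rad
q = Δφ/Δψ = 0.9050
d = R·√(Δφ² + q²Δλ²) = 6363·0.82573 = 5254 km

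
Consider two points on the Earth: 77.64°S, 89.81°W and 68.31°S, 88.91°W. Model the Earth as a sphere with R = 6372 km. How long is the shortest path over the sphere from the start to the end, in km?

1038 km

Haversine: a = sin²(Δφ/2)+cos φ₁ cos φ₂ sin²(Δλ/2) = 0.00662;  σ = 2·atan2(√a,√(1−a))
σ = 9.333° → d = Rσ = 6372·0.16290 = 1038 km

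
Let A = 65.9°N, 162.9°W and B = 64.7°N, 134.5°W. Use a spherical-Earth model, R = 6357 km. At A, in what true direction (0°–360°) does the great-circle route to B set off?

N = sin Δλ·cos φ₂ = +0.2033;  D = cos φ₁ sin φ₂ − sin φ₁ cos φ₂ cos Δλ = +0.0260
initial course = atan2(N, D) = 82.71°

82.7°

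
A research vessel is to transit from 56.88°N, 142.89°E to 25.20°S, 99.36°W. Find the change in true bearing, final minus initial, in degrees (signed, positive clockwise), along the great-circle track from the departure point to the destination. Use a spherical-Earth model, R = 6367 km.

Initial bearing θ₁ = atan2(sin Δλ cos φ₂, cos φ₁ sin φ₂ − sin φ₁ cos φ₂ cos Δλ) = 81.46°
Final bearing θ₂ = (initial bearing from the destination back to the start) + 180° = 143.33°
Δθ = θ₂ − θ₁ = +61.9°

+61.9°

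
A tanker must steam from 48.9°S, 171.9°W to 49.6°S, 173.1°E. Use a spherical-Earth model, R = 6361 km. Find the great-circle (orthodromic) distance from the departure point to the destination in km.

1088 km

Haversine: a = sin²(Δφ/2)+cos φ₁ cos φ₂ sin²(Δλ/2) = 0.00730;  σ = 2·atan2(√a,√(1−a))
σ = 9.800° → d = Rσ = 6361·0.17104 = 1088 km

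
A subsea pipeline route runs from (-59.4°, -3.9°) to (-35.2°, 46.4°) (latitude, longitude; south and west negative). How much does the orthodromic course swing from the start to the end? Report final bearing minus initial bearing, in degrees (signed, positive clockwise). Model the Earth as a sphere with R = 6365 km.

-38.9°

Initial bearing θ₁ = atan2(sin Δλ cos φ₂, cos φ₁ sin φ₂ − sin φ₁ cos φ₂ cos Δλ) = 76.08°
Final bearing θ₂ = (initial bearing from the destination back to the start) + 180° = 37.20°
Δθ = θ₂ − θ₁ = -38.9°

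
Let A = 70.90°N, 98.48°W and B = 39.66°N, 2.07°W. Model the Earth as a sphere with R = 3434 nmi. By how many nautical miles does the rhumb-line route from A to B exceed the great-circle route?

Great circle: cos σ = sin φ₁ sin φ₂ + cos φ₁ cos φ₂ cos Δλ,  σ = 0.9582 rad → d_gc = 3290.6 nmi
Rhumb line: Δψ = -1.0272, q = Δφ/Δψ = 0.5308, d_rh = R√(Δφ²+q²Δλ²) = 3593.5 nmi
Excess = 3593.5 − 3290.6 = 302.9 ≈ 303 nmi

303 nmi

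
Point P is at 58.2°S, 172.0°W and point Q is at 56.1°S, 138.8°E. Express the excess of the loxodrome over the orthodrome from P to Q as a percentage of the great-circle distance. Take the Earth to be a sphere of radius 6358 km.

Great circle: σ = 0.4568 rad → d_gc = Rσ = 2904.37 km
Rhumb: Δφ = +0.0367, Δλ = -0.8587, Δψ = +0.0676, q = Δφ/Δψ = 0.5423 → d_rh = R√(Δφ²+q²Δλ²) = 2969.72 km
Excess = (2969.72 − 2904.37) / 2904.37 = 65.35 / 2904.37 = 2.2501% ≈ 2.3%

2.3%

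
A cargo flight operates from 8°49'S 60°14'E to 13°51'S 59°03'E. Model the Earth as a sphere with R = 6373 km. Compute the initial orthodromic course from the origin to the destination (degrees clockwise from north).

N = sin Δλ·cos φ₂ = -0.0201;  D = cos φ₁ sin φ₂ − sin φ₁ cos φ₂ cos Δλ = -0.0878
initial course = atan2(N, D) = 192.87°

192.9°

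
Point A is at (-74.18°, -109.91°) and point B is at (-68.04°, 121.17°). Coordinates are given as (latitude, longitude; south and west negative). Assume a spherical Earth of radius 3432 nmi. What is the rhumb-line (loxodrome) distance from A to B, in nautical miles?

Rhumb course C = atan2(Δλ, Δψ) with Δψ = ln[tan(π/4+φ₂/2)/tan(π/4+φ₁/2)] = +0.3339, Δλ = -2.2501 → C = 278.44°
d = R·|Δφ| / |cos C| = 3432·0.10716 / 0.14679 = 2505 nmi

2505 nmi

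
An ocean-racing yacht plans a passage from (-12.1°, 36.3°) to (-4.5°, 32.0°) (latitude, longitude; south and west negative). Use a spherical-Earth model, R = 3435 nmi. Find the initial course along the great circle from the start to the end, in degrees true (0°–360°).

330.4°

N = sin Δλ·cos φ₂ = -0.0747;  D = cos φ₁ sin φ₂ − sin φ₁ cos φ₂ cos Δλ = +0.1317
initial course = atan2(N, D) = 330.42°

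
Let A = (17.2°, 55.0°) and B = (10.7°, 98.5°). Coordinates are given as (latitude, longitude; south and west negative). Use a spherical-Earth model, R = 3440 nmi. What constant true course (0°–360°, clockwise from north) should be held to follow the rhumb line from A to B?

98.8°

Δψ = ln[tan(π/4+φ₂/2)/tan(π/4+φ₁/2)] = -0.1170
Δλ = +0.7592 rad (taken the short way round)
course = atan2(Δλ, Δψ) = 98.76°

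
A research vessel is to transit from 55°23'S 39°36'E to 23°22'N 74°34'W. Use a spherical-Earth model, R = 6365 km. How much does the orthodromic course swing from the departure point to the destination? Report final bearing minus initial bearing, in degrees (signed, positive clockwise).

At departure: θ₁ = atan2(sin Δλ cos φ₂, cos φ₁ sin φ₂ − sin φ₁ cos φ₂ cos Δλ) = 264.27°
At arrival: θ₂ = atan2(sin Δλ cos φ₁, −cos φ₂ sin φ₁ + sin φ₂ cos φ₁ cos Δλ) = 321.99°
Δθ = θ₂ − θ₁ = +57.7°

+57.7°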